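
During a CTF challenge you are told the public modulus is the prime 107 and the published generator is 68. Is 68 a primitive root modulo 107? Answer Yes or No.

Yes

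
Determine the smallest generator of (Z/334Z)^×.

φ(334) = φ(2)·φ(167) = 1·166 = 166 = 2 · 83.
g is a primitive root iff g^(166/q) ≢ 1 (mod 334) for each prime q ∈ {2, 83}.
g = 2: gcd(2, 334) = 2 > 1, not a unit — skip.
g = 3: 3^83 ≡ 1 — hits 1, so not a primitive root.
g = 4: gcd(4, 334) = 2 > 1, not a unit — skip.
g = 5: 5^83 ≡ 333; 5^2 ≡ 25 — none is 1, so 5 is a primitive root.
The smallest primitive root modulo 334 is 5.

5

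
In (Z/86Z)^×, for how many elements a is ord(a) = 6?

φ(86) = φ(2)·φ(43) = 1·42 = 42 = 2 · 3 · 7.
In a cyclic group of order 42, there are φ(d) elements of order d for each divisor d of 42, and zero for non-divisors.
6 = 2 · 3 divides 42, and φ(6) = 2.

2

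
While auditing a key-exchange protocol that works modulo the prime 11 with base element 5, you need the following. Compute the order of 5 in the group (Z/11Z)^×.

ord(5) | φ(11) = 11 − 1 = 10 = 2 · 5.
Divisors of 10: 1, 2, 5, 10.
Test each divisor d:
5^1 ≡ 5
5^2 ≡ 3
5^5 ≡ 1
Hence ord(5) = 5.

5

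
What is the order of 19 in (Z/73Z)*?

36

ord(19) | φ(73) = 73 − 1 = 72 = 2^3 · 3^2.
Divisors of 72: 1, 2, 3, 4, 6, 8, 9, 12, 18, 24, 36, 72.
Check 19^d mod 73 for each divisor in increasing order:
19^1 ≡ 19 (mod 73)
19^2 ≡ 69 (mod 73)
19^3 ≡ 70 (mod 73)
19^4 ≡ 16 (mod 73)
19^6 ≡ 9 (mod 73)
19^8 ≡ 37 (mod 73)
19^9 ≡ 46 (mod 73)
19^12 ≡ 8 (mod 73)
19^18 ≡ 72 (mod 73)
19^24 ≡ 64 (mod 73)
19^36 ≡ 1 (mod 73) ✓
So ord_73(19) = 36.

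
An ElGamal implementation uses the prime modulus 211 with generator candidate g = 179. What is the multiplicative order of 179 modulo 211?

The order of 179 must divide φ(211) = 211 − 1 = 210 = 2 · 3 · 5 · 7.
Divisors of 210: 1, 2, 3, 5, 6, 7, 10, 14, 15, 21, 30, 35, 42, 70, 105, 210.
Compute 179^d (mod 211) for the divisors d until we hit 1:
179^1 ≡ 179 (mod 211)
179^2 ≡ 180 (mod 211)
179^3 ≡ 148 (mod 211)
179^5 ≡ 54 (mod 211)
179^6 ≡ 171 (mod 211)
179^7 ≡ 14 (mod 211)
179^10 ≡ 173 (mod 211)
179^14 ≡ 196 (mod 211)
179^15 ≡ 58 (mod 211)
179^21 ≡ 1 (mod 211) ✓
The smallest such exponent is 21, so the order of 179 is 21.

21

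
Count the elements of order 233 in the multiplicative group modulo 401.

φ(401) = 401 − 1 = 400 = 2^4 · 5^2.
(Z/401Z)^× is cyclic (|G| = 400); a cyclic group of order m has exactly φ(d) elements of each order d | m, and none otherwise.
233 does not divide 400, so no element of (Z/401Z)^× has order 233.

0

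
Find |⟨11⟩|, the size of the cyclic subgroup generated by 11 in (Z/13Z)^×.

By Lagrange's theorem, ord_13(11) divides φ(13) = 13 − 1 = 12 = 2^2 · 3.
Divisors of 12: 1, 2, 3, 4, 6, 12.
Check 11^d mod 13 for each divisor in increasing order:
11^1 ≡ 11 (mod 13)
11^2 ≡ 4 (mod 13)
11^3 ≡ 5 (mod 13)
11^4 ≡ 3 (mod 13)
11^6 ≡ 12 (mod 13)
11^12 ≡ 1 (mod 13) ✓
Hence ord(11) = 12.

12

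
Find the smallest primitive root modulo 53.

φ(53) = 53 − 1 = 52 = 2^2 · 13.
g is a primitive root iff g^(52/q) ≢ 1 (mod 53) for each prime q ∈ {2, 13}.
g = 2: 2^26 ≡ 52; 2^4 ≡ 16 — none is 1, so 2 is a primitive root.
Hence the least primitive root of 53 is 2.

2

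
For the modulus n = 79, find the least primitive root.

φ(79) = 79 − 1 = 78 = 2 · 3 · 13.
g is a primitive root iff g^(78/q) ≢ 1 (mod 79) for each prime q ∈ {2, 3, 13}.
g = 2: 2^39 ≡ 1 — hits 1, so not a primitive root.
g = 3: 3^39 ≡ 78; 3^26 ≡ 23; 3^6 ≡ 18 — none is 1, so 3 is a primitive root.
Hence the least primitive root of 79 is 3.

3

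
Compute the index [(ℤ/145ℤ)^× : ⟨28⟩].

By Lagrange's theorem, ord_145(28) divides φ(145) = φ(5·29) = (5−1)·(29−1) = 4·28 = 112 = 2^4 · 7.
Divisors of 112: 1, 2, 4, 7, 8, 14, 16, 28, 56, 112.
Evaluate successive powers at the divisors of 112:
28^1 ≡ 28 (mod 145)
28^2 ≡ 59 (mod 145)
28^4 ≡ 1 (mod 145) ✓
The order of 28 is 4, so the subgroup it generates has 4 elements.
The index is φ(145) / ord(28) = 112 / 4 = 28.

28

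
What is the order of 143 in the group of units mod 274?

ord(143) | φ(274) = φ(2)·φ(137) = 1·136 = 136 = 2^3 · 17.
Divisors of 136: 1, 2, 4, 8, 17, 34, 68, 136.
Evaluate successive powers at the divisors of 136:
143^1 ≡ 143 (mod 274)
143^2 ≡ 173 (mod 274)
143^4 ≡ 63 (mod 274)
143^8 ≡ 133 (mod 274)
143^17 ≡ 233 (mod 274)
143^34 ≡ 37 (mod 274)
143^68 ≡ 273 (mod 274)
143^136 ≡ 1 (mod 274) ✓
The smallest such exponent is 136, so the order of 143 is 136.

136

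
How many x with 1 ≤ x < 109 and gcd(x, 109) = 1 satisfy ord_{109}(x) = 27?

18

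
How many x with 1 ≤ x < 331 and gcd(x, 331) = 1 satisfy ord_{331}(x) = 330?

80

φ(331) = 331 − 1 = 330 = 2 · 3 · 5 · 11.
Since (Z/331Z)^× is cyclic of order 330, the number of elements of order d is φ(d) when d | 330 and 0 otherwise.
330 = 2 · 3 · 5 · 11 divides 330, and φ(330) = 80.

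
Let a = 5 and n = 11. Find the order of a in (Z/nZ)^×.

The order of 5 must divide φ(11) = 11 − 1 = 10 = 2 · 5.
Divisors of 10: 1, 2, 5, 10.
Check 5^d mod 11 for each divisor in increasing order:
5^1 ≡ 5
5^2 ≡ 3
5^5 ≡ 1
So ord_11(5) = 5.

5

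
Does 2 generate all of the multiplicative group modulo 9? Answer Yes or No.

Yes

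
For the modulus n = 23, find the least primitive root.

φ(23) = 23 − 1 = 22 = 2 · 11.
Test candidates g = 2, 3, … against the prime factors q ∈ {2, 11} of φ(23): g is a generator iff g^(22/q) ≢ 1 for every such q.
g = 2: 2^11 ≡ 1 — hits 1, so not a primitive root.
g = 3: 3^11 ≡ 1 — hits 1, so not a primitive root.
g = 4: 4^11 ≡ 1 — hits 1, so not a primitive root.
g = 5: 5^11 ≡ 22; 5^2 ≡ 2 — none is 1, so 5 is a primitive root.
So 5 is the smallest generator of (Z/23Z)^×.

5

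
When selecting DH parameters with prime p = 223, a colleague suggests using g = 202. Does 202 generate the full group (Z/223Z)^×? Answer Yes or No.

No

φ(223) = 223 − 1 = 222 = 2 · 3 · 37.
It suffices to check that the order of 202 is not a proper divisor of 222: compute 202^(222/q) for q ∈ {2, 3, 37}.
202^111 ≡ 1 (mod 223)  [q = 2: ≡ 1 ✗]
202^74 ≡ 183 (mod 223)  [q = 3: ≢ 1 ✓]
202^6 ≡ 98 (mod 223)  [q = 37: ≢ 1 ✓]
Since 202^111 ≡ 1, the order of 202 divides 111 < 222, so 202 is not a primitive root.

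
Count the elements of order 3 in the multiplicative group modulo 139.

2

φ(139) = 139 − 1 = 138 = 2 · 3 · 23.
Since (Z/139Z)^× is cyclic of order 138, the number of elements of order d is φ(d) when d | 138 and 0 otherwise.
3 | 138, and φ(3) = 3 − 1 = 2.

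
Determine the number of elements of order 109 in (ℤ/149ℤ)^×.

0

φ(149) = 149 − 1 = 148 = 2^2 · 37.
Since (Z/149Z)^× is cyclic of order 148, the number of elements of order d is φ(d) when d | 148 and 0 otherwise.
109 does not divide 148, so no element of (Z/149Z)^× has order 109.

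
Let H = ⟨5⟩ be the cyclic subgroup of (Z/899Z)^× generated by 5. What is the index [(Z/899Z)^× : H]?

20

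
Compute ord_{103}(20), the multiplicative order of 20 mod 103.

ord(20) | φ(103) = 103 − 1 = 102 = 2 · 3 · 17.
Divisors of 102: 1, 2, 3, 6, 17, 34, 51, 102.
Check 20^d mod 103 for each divisor in increasing order:
20^1 ≡ 20 (mod 103)
20^2 ≡ 91 (mod 103)
20^3 ≡ 69 (mod 103)
20^6 ≡ 23 (mod 103)
20^17 ≡ 47 (mod 103)
20^34 ≡ 46 (mod 103)
20^51 ≡ 102 (mod 103)
20^102 ≡ 1 (mod 103) ✓
So ord_103(20) = 102.

102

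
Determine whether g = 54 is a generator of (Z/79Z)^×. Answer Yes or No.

Yes

φ(79) = 79 − 1 = 78 = 2 · 3 · 13.
An element g generates (Z/79Z)^× iff g^(78/q) ≢ 1 (mod 79) for each prime q ∈ {2, 3, 13}.
54^39 ≡ 78 (mod 79)  [q = 2: ≢ 1 ✓]
54^26 ≡ 23 (mod 79)  [q = 3: ≢ 1 ✓]
54^6 ≡ 52 (mod 79)  [q = 13: ≢ 1 ✓]
None equal 1, so ord_79(54) = 78: 54 is a primitive root.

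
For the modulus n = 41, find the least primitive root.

6

φ(41) = 41 − 1 = 40 = 2^3 · 5.
g is a primitive root iff g^(40/q) ≢ 1 (mod 41) for each prime q ∈ {2, 5}.
g = 2: 2^20 ≡ 1 — hits 1, so not a primitive root.
g = 3: 3^20 ≡ 40; 3^8 ≡ 1 — hits 1, so not a primitive root.
g = 4: 4^20 ≡ 1 — hits 1, so not a primitive root.
g = 5: 5^20 ≡ 1 — hits 1, so not a primitive root.
g = 6: 6^20 ≡ 40; 6^8 ≡ 10 — none is 1, so 6 is a primitive root.
So 6 is the smallest generator of (Z/41Z)^×.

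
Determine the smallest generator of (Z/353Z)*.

3

φ(353) = 353 − 1 = 352 = 2^5 · 11.
g is a primitive root iff g^(352/q) ≢ 1 (mod 353) for each prime q ∈ {2, 11}.
g = 2: 2^176 ≡ 1 — hits 1, so not a primitive root.
g = 3: 3^176 ≡ 352; 3^32 ≡ 140 — none is 1, so 3 is a primitive root.
Hence the least primitive root of 353 is 3.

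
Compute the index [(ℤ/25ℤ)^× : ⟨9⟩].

2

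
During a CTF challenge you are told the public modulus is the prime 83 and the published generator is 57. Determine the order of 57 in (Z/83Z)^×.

82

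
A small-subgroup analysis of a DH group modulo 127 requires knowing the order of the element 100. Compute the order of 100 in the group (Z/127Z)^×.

21

By Lagrange's theorem, ord_127(100) divides φ(127) = 127 − 1 = 126 = 2 · 3^2 · 7.
Divisors of 126: 1, 2, 3, 6, 7, 9, 14, 18, 21, 42, 63, 126.
Evaluate successive powers at the divisors of 126:
100^1 ≡ 100
100^2 ≡ 94
100^3 ≡ 2
100^6 ≡ 4
100^7 ≡ 19
100^9 ≡ 8
100^14 ≡ 107
100^18 ≡ 64
100^21 ≡ 1
Hence ord(100) = 21.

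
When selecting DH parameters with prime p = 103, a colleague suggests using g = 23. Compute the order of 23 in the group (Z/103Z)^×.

17

By Lagrange's theorem, ord_103(23) divides φ(103) = 103 − 1 = 102 = 2 · 3 · 17.
Divisors of 102: 1, 2, 3, 6, 17, 34, 51, 102.
Compute 23^d (mod 103) for the divisors d until we hit 1:
23^1 ≡ 23
23^2 ≡ 14
23^3 ≡ 13
23^6 ≡ 66
23^17 ≡ 1
Therefore the multiplicative order of 23 modulo 103 is 17.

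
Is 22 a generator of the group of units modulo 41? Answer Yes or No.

Yes

φ(41) = 41 − 1 = 40 = 2^3 · 5.
22 is a primitive root mod 41 iff 22^(φ(41)/q) ≢ 1 for every prime q | φ(41), i.e. q ∈ {2, 5}.
22^20 ≡ 40 (mod 41)  [q = 2: ≢ 1 ✓]
22^8 ≡ 37 (mod 41)  [q = 5: ≢ 1 ✓]
All checks pass, so 22 has order 40 and is a primitive root modulo 41.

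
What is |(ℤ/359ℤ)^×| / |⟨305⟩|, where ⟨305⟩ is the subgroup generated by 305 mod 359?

1

Since 305 ∈ (Z/359Z)^×, its order divides φ(359) = 359 − 1 = 358 = 2 · 179.
Divisors of 358: 1, 2, 179, 358.
Compute 305^d (mod 359) for the divisors d until we hit 1:
305^1 ≡ 305 (mod 359)
305^2 ≡ 44 (mod 359)
305^179 ≡ 358 (mod 359)
305^358 ≡ 1 (mod 359) ✓
Thus |⟨305⟩| = ord(305) = 358.
[(Z/359Z)^× : ⟨305⟩] = 358/358 = 1.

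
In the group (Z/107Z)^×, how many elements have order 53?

φ(107) = 107 − 1 = 106 = 2 · 53.
In a cyclic group of order 106, there are φ(d) elements of order d for each divisor d of 106, and zero for non-divisors.
53 | 106, and φ(53) = 53 − 1 = 52.

52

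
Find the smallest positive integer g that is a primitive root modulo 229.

6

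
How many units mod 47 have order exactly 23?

22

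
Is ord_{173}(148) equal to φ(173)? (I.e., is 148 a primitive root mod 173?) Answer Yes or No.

No

φ(173) = 173 − 1 = 172 = 2^2 · 43.
It suffices to check that the order of 148 is not a proper divisor of 172: compute 148^(172/q) for q ∈ {2, 43}.
148^86 ≡ 1 (mod 173)  [q = 2: ≡ 1 ✗]
148^4 ≡ 164 (mod 173)  [q = 43: ≢ 1 ✓]
The check at q = 2 fails, so 148 generates a proper subgroup.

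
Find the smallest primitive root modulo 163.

φ(163) = 163 − 1 = 162 = 2 · 3^4.
g is a primitive root iff g^(162/q) ≢ 1 (mod 163) for each prime q ∈ {2, 3}.
g = 2: 2^81 ≡ 162; 2^54 ≡ 104 — none is 1, so 2 is a primitive root.
So 2 is the smallest generator of (Z/163Z)^×.

2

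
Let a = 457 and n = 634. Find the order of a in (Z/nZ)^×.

ord(457) | φ(634) = φ(2)·φ(317) = 1·316 = 316 = 2^2 · 79.
Divisors of 316: 1, 2, 4, 79, 158, 316.
Evaluate successive powers at the divisors of 316:
457^1 ≡ 457
457^2 ≡ 263
457^4 ≡ 63
457^79 ≡ 431
457^158 ≡ 633
457^316 ≡ 1
Therefore the multiplicative order of 457 modulo 634 is 316.

316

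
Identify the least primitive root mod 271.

6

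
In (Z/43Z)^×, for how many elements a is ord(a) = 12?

0

φ(43) = 43 − 1 = 42 = 2 · 3 · 7.
In a cyclic group of order 42, there are φ(d) elements of order d for each divisor d of 42, and zero for non-divisors.
Here 42 is not a multiple of 12, so there are no elements of order 12.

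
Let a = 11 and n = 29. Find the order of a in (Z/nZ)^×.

28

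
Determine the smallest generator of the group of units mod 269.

2

φ(269) = 269 − 1 = 268 = 2^2 · 67.
Test candidates g = 2, 3, … against the prime factors q ∈ {2, 67} of φ(269): g is a generator iff g^(268/q) ≢ 1 for every such q.
g = 2: 2^134 ≡ 268; 2^4 ≡ 16 — none is 1, so 2 is a primitive root.
The smallest primitive root modulo 269 is 2.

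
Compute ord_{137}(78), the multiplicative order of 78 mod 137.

34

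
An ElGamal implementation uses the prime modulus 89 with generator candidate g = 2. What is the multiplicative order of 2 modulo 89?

11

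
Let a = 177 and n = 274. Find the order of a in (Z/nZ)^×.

136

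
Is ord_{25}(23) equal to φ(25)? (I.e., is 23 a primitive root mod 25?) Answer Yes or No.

φ(25) = φ(5^2) = 5·(5−1) = 20 = 2^2 · 5.
An element g generates (Z/25Z)^× iff g^(20/q) ≢ 1 (mod 25) for each prime q ∈ {2, 5}.
23^10 ≡ 24 (mod 25)  [q = 2: ≢ 1 ✓]
23^4 ≡ 16 (mod 25)  [q = 5: ≢ 1 ✓]
All checks pass, so 23 has order 20 and is a primitive root modulo 25.

Yes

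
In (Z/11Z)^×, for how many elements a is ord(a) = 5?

φ(11) = 11 − 1 = 10 = 2 · 5.
(Z/11Z)^× is cyclic (|G| = 10); a cyclic group of order m has exactly φ(d) elements of each order d | m, and none otherwise.
5 | 10, and φ(5) = 5 − 1 = 4.

4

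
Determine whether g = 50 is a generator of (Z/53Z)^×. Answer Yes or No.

Yes

φ(53) = 53 − 1 = 52 = 2^2 · 13.
An element g generates (Z/53Z)^× iff g^(52/q) ≢ 1 (mod 53) for each prime q ∈ {2, 13}.
50^26 ≡ 52 (mod 53)  [q = 2: ≢ 1 ✓]
50^4 ≡ 28 (mod 53)  [q = 13: ≢ 1 ✓]
None equal 1, so ord_53(50) = 52: 50 is a primitive root.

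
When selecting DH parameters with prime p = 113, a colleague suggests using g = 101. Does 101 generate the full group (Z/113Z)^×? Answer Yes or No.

φ(113) = 113 − 1 = 112 = 2^4 · 7.
101 is a primitive root mod 113 iff 101^(φ(113)/q) ≢ 1 for every prime q | φ(113), i.e. q ∈ {2, 7}.
101^56 ≡ 112 (mod 113)  [q = 2: ≢ 1 ✓]
101^16 ≡ 106 (mod 113)  [q = 7: ≢ 1 ✓]
Every test exponent gives a nontrivial residue, hence 101 generates the full group.

Yes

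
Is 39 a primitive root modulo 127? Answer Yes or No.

φ(127) = 127 − 1 = 126 = 2 · 3^2 · 7.
An element g generates (Z/127Z)^× iff g^(126/q) ≢ 1 (mod 127) for each prime q ∈ {2, 3, 7}.
39^63 ≡ 126 (mod 127)  [q = 2: ≢ 1 ✓]
39^42 ≡ 19 (mod 127)  [q = 3: ≢ 1 ✓]
39^18 ≡ 2 (mod 127)  [q = 7: ≢ 1 ✓]
All checks pass, so 39 has order 126 and is a primitive root modulo 127.

Yes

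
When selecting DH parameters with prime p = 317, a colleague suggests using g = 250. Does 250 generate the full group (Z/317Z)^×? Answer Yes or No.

φ(317) = 317 − 1 = 316 = 2^2 · 79.
Test 250^(316/q) mod 317 for each prime factor q of 316:
250^158 ≡ 1 (mod 317)  [q = 2: ≡ 1 ✗]
250^4 ≡ 65 (mod 317)  [q = 79: ≢ 1 ✓]
Since 250^158 ≡ 1, the order of 250 divides 158 < 316, so 250 is not a primitive root.

No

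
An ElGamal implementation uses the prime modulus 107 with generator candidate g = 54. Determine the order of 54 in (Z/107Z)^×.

By Lagrange's theorem, ord_107(54) divides φ(107) = 107 − 1 = 106 = 2 · 53.
Divisors of 106: 1, 2, 53, 106.
Compute 54^d (mod 107) for the divisors d until we hit 1:
54^1 ≡ 54
54^2 ≡ 27
54^53 ≡ 106
54^106 ≡ 1
So ord_107(54) = 106.

106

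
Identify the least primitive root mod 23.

5

φ(23) = 23 − 1 = 22 = 2 · 11.
Test candidates g = 2, 3, … against the prime factors q ∈ {2, 11} of φ(23): g is a generator iff g^(22/q) ≢ 1 for every such q.
g = 2: 2^11 ≡ 1 — hits 1, so not a primitive root.
g = 3: 3^11 ≡ 1 — hits 1, so not a primitive root.
g = 4: 4^11 ≡ 1 — hits 1, so not a primitive root.
g = 5: 5^11 ≡ 22; 5^2 ≡ 2 — none is 1, so 5 is a primitive root.
Hence the least primitive root of 23 is 5.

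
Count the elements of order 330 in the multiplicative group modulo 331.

φ(331) = 331 − 1 = 330 = 2 · 3 · 5 · 11.
In a cyclic group of order 330, there are φ(d) elements of order d for each divisor d of 330, and zero for non-divisors.
330 = 2 · 3 · 5 · 11 divides 330, and φ(330) = 80.

80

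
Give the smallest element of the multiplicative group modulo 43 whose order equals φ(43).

3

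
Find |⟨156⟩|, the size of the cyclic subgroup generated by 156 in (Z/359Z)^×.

358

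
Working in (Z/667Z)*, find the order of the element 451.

154

Since 451 ∈ (Z/667Z)^×, its order divides φ(667) = φ(23·29) = (23−1)·(29−1) = 22·28 = 616 = 2^3 · 7 · 11.
Divisors of 616: 1, 2, 4, 7, 8, 11, 14, 22, 28, 44, 56, 77, 88, 154, 308, 616.
Test each divisor d:
451^1 ≡ 451 (mod 667)
451^2 ≡ 633 (mod 667)
451^4 ≡ 489 (mod 667)
451^7 ≡ 88 (mod 667)
451^8 ≡ 335 (mod 667)
451^11 ≡ 344 (mod 667)
451^14 ≡ 407 (mod 667)
451^22 ≡ 277 (mod 667)
451^28 ≡ 233 (mod 667)
451^44 ≡ 24 (mod 667)
451^56 ≡ 262 (mod 667)
451^77 ≡ 436 (mod 667)
451^88 ≡ 576 (mod 667)
451^154 ≡ 1 (mod 667) ✓
Therefore the multiplicative order of 451 modulo 667 is 154.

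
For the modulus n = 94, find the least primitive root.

5

φ(94) = φ(2)·φ(47) = 1·46 = 46 = 2 · 23.
Test candidates g = 2, 3, … against the prime factors q ∈ {2, 23} of φ(94): g is a generator iff g^(46/q) ≢ 1 for every such q.
g = 2: gcd(2, 94) = 2 > 1, not a unit — skip.
g = 3: 3^23 ≡ 1 — hits 1, so not a primitive root.
g = 4: gcd(4, 94) = 2 > 1, not a unit — skip.
g = 5: 5^23 ≡ 93; 5^2 ≡ 25 — none is 1, so 5 is a primitive root.
So 5 is the smallest generator of (Z/94Z)^×.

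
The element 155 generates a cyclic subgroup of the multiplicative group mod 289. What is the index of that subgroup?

34

ord(155) | φ(289) = φ(17^2) = 17·(17−1) = 272 = 2^4 · 17.
Divisors of 272: 1, 2, 4, 8, 16, 17, 34, 68, 136, 272.
Check 155^d mod 289 for each divisor in increasing order:
155^1 ≡ 155
155^2 ≡ 38
155^4 ≡ 288
155^8 ≡ 1
The order of 155 is 8, so the subgroup it generates has 8 elements.
[(Z/289Z)^× : ⟨155⟩] = 272/8 = 34.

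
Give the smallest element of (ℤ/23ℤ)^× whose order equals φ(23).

5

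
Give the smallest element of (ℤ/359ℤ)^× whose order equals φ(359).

φ(359) = 359 − 1 = 358 = 2 · 179.
Test candidates g = 2, 3, … against the prime factors q ∈ {2, 179} of φ(359): g is a generator iff g^(358/q) ≢ 1 for every such q.
g = 2: 2^179 ≡ 1 — hits 1, so not a primitive root.
g = 3: 3^179 ≡ 1 — hits 1, so not a primitive root.
g = 4: 4^179 ≡ 1 — hits 1, so not a primitive root.
g = 5: 5^179 ≡ 1 — hits 1, so not a primitive root.
g = 6: 6^179 ≡ 1 — hits 1, so not a primitive root.
g = 7: 7^179 ≡ 358; 7^2 ≡ 49 — none is 1, so 7 is a primitive root.
The smallest primitive root modulo 359 is 7.

7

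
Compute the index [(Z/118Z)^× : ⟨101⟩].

1

ord(101) | φ(118) = φ(2)·φ(59) = 1·58 = 58 = 2 · 29.
Divisors of 58: 1, 2, 29, 58.
Check 101^d mod 118 for each divisor in increasing order:
101^1 ≡ 101 (mod 118)
101^2 ≡ 53 (mod 118)
101^29 ≡ 117 (mod 118)
101^58 ≡ 1 (mod 118) ✓
So ord_118(101) = 58, hence |⟨101⟩| = 58.
Index = |(Z/118Z)^×| / |⟨101⟩| = 58 / 58 = 1.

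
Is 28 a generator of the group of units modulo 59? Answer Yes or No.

No

φ(59) = 59 − 1 = 58 = 2 · 29.
28 is a primitive root mod 59 iff 28^(φ(59)/q) ≢ 1 for every prime q | φ(59), i.e. q ∈ {2, 29}.
28^29 ≡ 1 (mod 59)  [q = 2: ≡ 1 ✗]
28^2 ≡ 17 (mod 59)  [q = 29: ≢ 1 ✓]
28^29 ≡ 1 shows ord(28) | 29, strictly less than φ(59); not a primitive root.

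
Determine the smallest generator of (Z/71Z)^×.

7

φ(71) = 71 − 1 = 70 = 2 · 5 · 7.
Test candidates g = 2, 3, … against the prime factors q ∈ {2, 5, 7} of φ(71): g is a generator iff g^(70/q) ≢ 1 for every such q.
g = 2: 2^35 ≡ 1 — hits 1, so not a primitive root.
g = 3: 3^35 ≡ 1 — hits 1, so not a primitive root.
g = 4: 4^35 ≡ 1 — hits 1, so not a primitive root.
g = 5: 5^35 ≡ 1 — hits 1, so not a primitive root.
g = 6: 6^35 ≡ 1 — hits 1, so not a primitive root.
g = 7: 7^35 ≡ 70; 7^14 ≡ 54; 7^10 ≡ 45 — none is 1, so 7 is a primitive root.
The smallest primitive root modulo 71 is 7.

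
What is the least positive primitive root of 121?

2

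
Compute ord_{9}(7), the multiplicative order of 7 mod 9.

3

Since 7 ∈ (Z/9Z)^×, its order divides φ(9) = φ(3^2) = 3·(3−1) = 6 = 2 · 3.
Divisors of 6: 1, 2, 3, 6.
Evaluate successive powers at the divisors of 6:
7^1 ≡ 7
7^2 ≡ 4
7^3 ≡ 1
So ord_9(7) = 3.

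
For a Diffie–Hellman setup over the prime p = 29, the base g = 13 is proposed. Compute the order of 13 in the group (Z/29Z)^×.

By Lagrange's theorem, ord_29(13) divides φ(29) = 29 − 1 = 28 = 2^2 · 7.
Divisors of 28: 1, 2, 4, 7, 14, 28.
Evaluate successive powers at the divisors of 28:
13^1 ≡ 13 (mod 29)
13^2 ≡ 24 (mod 29)
13^4 ≡ 25 (mod 29)
13^7 ≡ 28 (mod 29)
13^14 ≡ 1 (mod 29) ✓
Hence ord(13) = 14.

14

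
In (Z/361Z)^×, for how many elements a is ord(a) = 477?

φ(361) = φ(19^2) = 19·(19−1) = 342 = 2 · 3^2 · 19.
In a cyclic group of order 342, there are φ(d) elements of order d for each divisor d of 342, and zero for non-divisors.
Since 477 ∤ 342, the count is 0.

0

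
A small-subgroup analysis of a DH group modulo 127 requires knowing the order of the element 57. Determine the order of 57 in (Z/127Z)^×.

126

ord(57) | φ(127) = 127 − 1 = 126 = 2 · 3^2 · 7.
Divisors of 126: 1, 2, 3, 6, 7, 9, 14, 18, 21, 42, 63, 126.
Compute 57^d (mod 127) for the divisors d until we hit 1:
57^1 ≡ 57 (mod 127)
57^2 ≡ 74 (mod 127)
57^3 ≡ 27 (mod 127)
57^6 ≡ 94 (mod 127)
57^7 ≡ 24 (mod 127)
57^9 ≡ 125 (mod 127)
57^14 ≡ 68 (mod 127)
57^18 ≡ 4 (mod 127)
57^21 ≡ 108 (mod 127)
57^42 ≡ 107 (mod 127)
57^63 ≡ 126 (mod 127)
57^126 ≡ 1 (mod 127) ✓
So ord_127(57) = 126.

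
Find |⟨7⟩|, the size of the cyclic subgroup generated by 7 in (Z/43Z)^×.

By Lagrange's theorem, ord_43(7) divides φ(43) = 43 − 1 = 42 = 2 · 3 · 7.
Divisors of 42: 1, 2, 3, 6, 7, 14, 21, 42.
Test each divisor d:
7^1 ≡ 7 (mod 43)
7^2 ≡ 6 (mod 43)
7^3 ≡ 42 (mod 43)
7^6 ≡ 1 (mod 43) ✓
So ord_43(7) = 6.

6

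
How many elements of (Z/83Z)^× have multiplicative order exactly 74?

0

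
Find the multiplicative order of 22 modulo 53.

ord(22) | φ(53) = 53 − 1 = 52 = 2^2 · 13.
Divisors of 52: 1, 2, 4, 13, 26, 52.
Check 22^d mod 53 for each divisor in increasing order:
22^1 ≡ 22
22^2 ≡ 7
22^4 ≡ 49
22^13 ≡ 23
22^26 ≡ 52
22^52 ≡ 1
Hence ord(22) = 52.

52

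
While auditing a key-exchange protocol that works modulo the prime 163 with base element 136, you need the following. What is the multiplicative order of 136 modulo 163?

Since 136 ∈ (Z/163Z)^×, its order divides φ(163) = 163 − 1 = 162 = 2 · 3^4.
Divisors of 162: 1, 2, 3, 6, 9, 18, 27, 54, 81, 162.
Test each divisor d:
136^1 ≡ 136
136^2 ≡ 77
136^3 ≡ 40
136^6 ≡ 133
136^9 ≡ 104
136^18 ≡ 58
136^27 ≡ 1
The smallest such exponent is 27, so the order of 136 is 27.

27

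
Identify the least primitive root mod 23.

φ(23) = 23 − 1 = 22 = 2 · 11.
Test candidates g = 2, 3, … against the prime factors q ∈ {2, 11} of φ(23): g is a generator iff g^(22/q) ≢ 1 for every such q.
g = 2: 2^11 ≡ 1 — hits 1, so not a primitive root.
g = 3: 3^11 ≡ 1 — hits 1, so not a primitive root.
g = 4: 4^11 ≡ 1 — hits 1, so not a primitive root.
g = 5: 5^11 ≡ 22; 5^2 ≡ 2 — none is 1, so 5 is a primitive root.
The smallest primitive root modulo 23 is 5.

5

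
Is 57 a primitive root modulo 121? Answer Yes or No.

φ(121) = φ(11^2) = 11·(11−1) = 110 = 2 · 5 · 11.
Test 57^(110/q) mod 121 for each prime factor q of 110:
57^55 ≡ 120 (mod 121)  [q = 2: ≢ 1 ✓]
57^22 ≡ 81 (mod 121)  [q = 5: ≢ 1 ✓]
57^10 ≡ 89 (mod 121)  [q = 11: ≢ 1 ✓]
None equal 1, so ord_121(57) = 110: 57 is a primitive root.

Yes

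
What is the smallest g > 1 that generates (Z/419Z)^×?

φ(419) = 419 − 1 = 418 = 2 · 11 · 19.
g is a primitive root iff g^(418/q) ≢ 1 (mod 419) for each prime q ∈ {2, 11, 19}.
g = 2: 2^209 ≡ 418; 2^38 ≡ 334; 2^22 ≡ 114 — none is 1, so 2 is a primitive root.
So 2 is the smallest generator of (Z/419Z)^×.

2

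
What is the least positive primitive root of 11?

φ(11) = 11 − 1 = 10 = 2 · 5.
Test candidates g = 2, 3, … against the prime factors q ∈ {2, 5} of φ(11): g is a generator iff g^(10/q) ≢ 1 for every such q.
g = 2: 2^5 ≡ 10; 2^2 ≡ 4 — none is 1, so 2 is a primitive root.
So 2 is the smallest generator of (Z/11Z)^×.

2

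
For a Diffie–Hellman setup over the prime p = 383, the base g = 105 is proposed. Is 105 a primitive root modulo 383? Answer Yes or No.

Yes

φ(383) = 383 − 1 = 382 = 2 · 191.
An element g generates (Z/383Z)^× iff g^(382/q) ≢ 1 (mod 383) for each prime q ∈ {2, 191}.
105^191 ≡ 382 (mod 383)  [q = 2: ≢ 1 ✓]
105^2 ≡ 301 (mod 383)  [q = 191: ≢ 1 ✓]
Every test exponent gives a nontrivial residue, hence 105 generates the full group.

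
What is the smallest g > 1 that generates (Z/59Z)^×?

2

φ(59) = 59 − 1 = 58 = 2 · 29.
g is a primitive root iff g^(58/q) ≢ 1 (mod 59) for each prime q ∈ {2, 29}.
g = 2: 2^29 ≡ 58; 2^2 ≡ 4 — none is 1, so 2 is a primitive root.
Hence the least primitive root of 59 is 2.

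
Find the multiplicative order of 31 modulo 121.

By Lagrange's theorem, ord_121(31) divides φ(121) = φ(11^2) = 11·(11−1) = 110 = 2 · 5 · 11.
Divisors of 110: 1, 2, 5, 10, 11, 22, 55, 110.
Check 31^d mod 121 for each divisor in increasing order:
31^1 ≡ 31
31^2 ≡ 114
31^5 ≡ 67
31^10 ≡ 12
31^11 ≡ 9
31^22 ≡ 81
31^55 ≡ 1
So ord_121(31) = 55.

55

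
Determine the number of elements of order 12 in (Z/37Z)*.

4

φ(37) = 37 − 1 = 36 = 2^2 · 3^2.
Since (Z/37Z)^× is cyclic of order 36, the number of elements of order d is φ(d) when d | 36 and 0 otherwise.
12 = 2^2 · 3 divides 36, and φ(12) = 4.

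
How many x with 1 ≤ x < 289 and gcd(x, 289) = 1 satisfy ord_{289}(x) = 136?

φ(289) = φ(17^2) = 17·(17−1) = 272 = 2^4 · 17.
In a cyclic group of order 272, there are φ(d) elements of order d for each divisor d of 272, and zero for non-divisors.
136 = 2^3 · 17 divides 272, and φ(136) = 64.

64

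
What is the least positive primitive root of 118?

11

φ(118) = φ(2)·φ(59) = 1·58 = 58 = 2 · 29.
g is a primitive root iff g^(58/q) ≢ 1 (mod 118) for each prime q ∈ {2, 29}.
g = 2: gcd(2, 118) = 2 > 1, not a unit — skip.
g = 3: 3^29 ≡ 1 — hits 1, so not a primitive root.
g = 4: gcd(4, 118) = 2 > 1, not a unit — skip.
g = 5: 5^29 ≡ 1 — hits 1, so not a primitive root.
g = 6: gcd(6, 118) = 2 > 1, not a unit — skip.
g = 7: 7^29 ≡ 1 — hits 1, so not a primitive root.
g = 8: gcd(8, 118) = 2 > 1, not a unit — skip.
g = 9: 9^29 ≡ 1 — hits 1, so not a primitive root.
g = 10: gcd(10, 118) = 2 > 1, not a unit — skip.
g = 11: 11^29 ≡ 117; 11^2 ≡ 3 — none is 1, so 11 is a primitive root.
Hence the least primitive root of 118 is 11.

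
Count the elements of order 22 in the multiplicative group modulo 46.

10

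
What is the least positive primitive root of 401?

φ(401) = 401 − 1 = 400 = 2^4 · 5^2.
Test candidates g = 2, 3, … against the prime factors q ∈ {2, 5} of φ(401): g is a generator iff g^(400/q) ≢ 1 for every such q.
g = 2: 2^200 ≡ 1 — hits 1, so not a primitive root.
g = 3: 3^200 ≡ 400; 3^80 ≡ 72 — none is 1, so 3 is a primitive root.
The smallest primitive root modulo 401 is 3.

3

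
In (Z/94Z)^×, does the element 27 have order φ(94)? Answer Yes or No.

No

φ(94) = φ(2)·φ(47) = 1·46 = 46 = 2 · 23.
An element g generates (Z/94Z)^× iff g^(46/q) ≢ 1 (mod 94) for each prime q ∈ {2, 23}.
27^23 ≡ 1 (mod 94)  [q = 2: ≡ 1 ✗]
27^2 ≡ 71 (mod 94)  [q = 23: ≢ 1 ✓]
27^23 ≡ 1 shows ord(27) | 23, strictly less than φ(94); not a primitive root.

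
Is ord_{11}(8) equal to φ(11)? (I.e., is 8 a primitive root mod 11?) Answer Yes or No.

φ(11) = 11 − 1 = 10 = 2 · 5.
8 is a primitive root mod 11 iff 8^(φ(11)/q) ≢ 1 for every prime q | φ(11), i.e. q ∈ {2, 5}.
8^5 ≡ 10 (mod 11)  [q = 2: ≢ 1 ✓]
8^2 ≡ 9 (mod 11)  [q = 5: ≢ 1 ✓]
None equal 1, so ord_11(8) = 10: 8 is a primitive root.

Yes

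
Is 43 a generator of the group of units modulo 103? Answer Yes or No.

φ(103) = 103 − 1 = 102 = 2 · 3 · 17.
43 is a primitive root mod 103 iff 43^(φ(103)/q) ≢ 1 for every prime q | φ(103), i.e. q ∈ {2, 3, 17}.
43^51 ≡ 102 (mod 103)  [q = 2: ≢ 1 ✓]
43^34 ≡ 46 (mod 103)  [q = 3: ≢ 1 ✓]
43^6 ≡ 81 (mod 103)  [q = 17: ≢ 1 ✓]
All checks pass, so 43 has order 102 and is a primitive root modulo 103.

Yes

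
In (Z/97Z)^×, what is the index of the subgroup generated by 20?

3

By Lagrange's theorem, ord_97(20) divides φ(97) = 97 − 1 = 96 = 2^5 · 3.
Divisors of 96: 1, 2, 3, 4, 6, 8, 12, 16, 24, 32, 48, 96.
Test each divisor d:
20^1 ≡ 20 (mod 97)
20^2 ≡ 12 (mod 97)
20^3 ≡ 46 (mod 97)
20^4 ≡ 47 (mod 97)
20^6 ≡ 79 (mod 97)
20^8 ≡ 75 (mod 97)
20^12 ≡ 33 (mod 97)
20^16 ≡ 96 (mod 97)
20^24 ≡ 22 (mod 97)
20^32 ≡ 1 (mod 97) ✓
Thus |⟨20⟩| = ord(20) = 32.
Index = |(Z/97Z)^×| / |⟨20⟩| = 96 / 32 = 3.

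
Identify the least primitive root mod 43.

3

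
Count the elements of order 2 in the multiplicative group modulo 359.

1

φ(359) = 359 − 1 = 358 = 2 · 179.
In a cyclic group of order 358, there are φ(d) elements of order d for each divisor d of 358, and zero for non-divisors.
2 | 358, and φ(2) = 2 − 1 = 1.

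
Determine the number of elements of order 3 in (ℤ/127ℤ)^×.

φ(127) = 127 − 1 = 126 = 2 · 3^2 · 7.
Since (Z/127Z)^× is cyclic of order 126, the number of elements of order d is φ(d) when d | 126 and 0 otherwise.
3 | 126, and φ(3) = 3 − 1 = 2.

2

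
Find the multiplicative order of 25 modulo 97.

48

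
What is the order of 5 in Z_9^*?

Since 5 ∈ (Z/9Z)^×, its order divides φ(9) = φ(3^2) = 3·(3−1) = 6 = 2 · 3.
Divisors of 6: 1, 2, 3, 6.
Check 5^d mod 9 for each divisor in increasing order:
5^1 ≡ 5 (mod 9)
5^2 ≡ 7 (mod 9)
5^3 ≡ 8 (mod 9)
5^6 ≡ 1 (mod 9) ✓
So ord_9(5) = 6.

6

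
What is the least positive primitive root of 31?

3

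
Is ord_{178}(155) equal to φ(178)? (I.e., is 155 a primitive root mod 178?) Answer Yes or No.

φ(178) = φ(2)·φ(89) = 1·88 = 88 = 2^3 · 11.
Test 155^(88/q) mod 178 for each prime factor q of 88:
155^44 ≡ 177 (mod 178)  [q = 2: ≢ 1 ✓]
155^8 ≡ 91 (mod 178)  [q = 11: ≢ 1 ✓]
All checks pass, so 155 has order 88 and is a primitive root modulo 178.

Yes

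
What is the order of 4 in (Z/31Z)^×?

5

By Lagrange's theorem, ord_31(4) divides φ(31) = 31 − 1 = 30 = 2 · 3 · 5.
Divisors of 30: 1, 2, 3, 5, 6, 10, 15, 30.
Evaluate successive powers at the divisors of 30:
4^1 ≡ 4 (mod 31)
4^2 ≡ 16 (mod 31)
4^3 ≡ 2 (mod 31)
4^5 ≡ 1 (mod 31) ✓
Therefore the multiplicative order of 4 modulo 31 is 5.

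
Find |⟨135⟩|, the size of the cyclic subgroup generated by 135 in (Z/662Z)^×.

330

Since 135 ∈ (Z/662Z)^×, its order divides φ(662) = φ(2)·φ(331) = 1·330 = 330 = 2 · 3 · 5 · 11.
Divisors of 330: 1, 2, 3, 5, 6, 10, 11, 15, 22, 30, 33, 55, 66, 110, 165, 330.
Test each divisor d:
135^1 ≡ 135 (mod 662)
135^2 ≡ 351 (mod 662)
135^3 ≡ 383 (mod 662)
135^5 ≡ 47 (mod 662)
135^6 ≡ 387 (mod 662)
135^10 ≡ 223 (mod 662)
135^11 ≡ 315 (mod 662)
135^15 ≡ 551 (mod 662)
135^22 ≡ 587 (mod 662)
135^30 ≡ 405 (mod 662)
135^33 ≡ 207 (mod 662)
135^55 ≡ 363 (mod 662)
135^66 ≡ 481 (mod 662)
135^110 ≡ 31 (mod 662)
135^165 ≡ 661 (mod 662)
135^330 ≡ 1 (mod 662) ✓
Hence ord(135) = 330.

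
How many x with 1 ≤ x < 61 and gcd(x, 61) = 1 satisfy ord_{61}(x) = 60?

16

φ(61) = 61 − 1 = 60 = 2^2 · 3 · 5.
(Z/61Z)^× is cyclic (|G| = 60); a cyclic group of order m has exactly φ(d) elements of each order d | m, and none otherwise.
60 = 2^2 · 3 · 5 divides 60, and φ(60) = 16.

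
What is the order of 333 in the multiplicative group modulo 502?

The order of 333 must divide φ(502) = φ(2)·φ(251) = 1·250 = 250 = 2 · 5^3.
Divisors of 250: 1, 2, 5, 10, 25, 50, 125, 250.
Compute 333^d (mod 502) for the divisors d until we hit 1:
333^1 ≡ 333 (mod 502)
333^2 ≡ 449 (mod 502)
333^5 ≡ 171 (mod 502)
333^10 ≡ 125 (mod 502)
333^25 ≡ 231 (mod 502)
333^50 ≡ 149 (mod 502)
333^125 ≡ 501 (mod 502)
333^250 ≡ 1 (mod 502) ✓
The smallest such exponent is 250, so the order of 333 is 250.

250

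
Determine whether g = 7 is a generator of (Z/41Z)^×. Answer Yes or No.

Yes

φ(41) = 41 − 1 = 40 = 2^3 · 5.
7 is a primitive root mod 41 iff 7^(φ(41)/q) ≢ 1 for every prime q | φ(41), i.e. q ∈ {2, 5}.
7^20 ≡ 40 (mod 41)  [q = 2: ≢ 1 ✓]
7^8 ≡ 37 (mod 41)  [q = 5: ≢ 1 ✓]
Every test exponent gives a nontrivial residue, hence 7 generates the full group.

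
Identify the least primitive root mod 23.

φ(23) = 23 − 1 = 22 = 2 · 11.
g is a primitive root iff g^(22/q) ≢ 1 (mod 23) for each prime q ∈ {2, 11}.
g = 2: 2^11 ≡ 1 — hits 1, so not a primitive root.
g = 3: 3^11 ≡ 1 — hits 1, so not a primitive root.
g = 4: 4^11 ≡ 1 — hits 1, so not a primitive root.
g = 5: 5^11 ≡ 22; 5^2 ≡ 2 — none is 1, so 5 is a primitive root.
Hence the least primitive root of 23 is 5.

5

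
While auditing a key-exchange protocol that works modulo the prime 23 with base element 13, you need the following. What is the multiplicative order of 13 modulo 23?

ord(13) | φ(23) = 23 − 1 = 22 = 2 · 11.
Divisors of 22: 1, 2, 11, 22.
Compute 13^d (mod 23) for the divisors d until we hit 1:
13^1 ≡ 13
13^2 ≡ 8
13^11 ≡ 1
So ord_23(13) = 11.

11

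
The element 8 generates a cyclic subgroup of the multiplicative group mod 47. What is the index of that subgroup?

Since 8 ∈ (Z/47Z)^×, its order divides φ(47) = 47 − 1 = 46 = 2 · 23.
Divisors of 46: 1, 2, 23, 46.
Test each divisor d:
8^1 ≡ 8
8^2 ≡ 17
8^23 ≡ 1
So ord_47(8) = 23, hence |⟨8⟩| = 23.
Index = |(Z/47Z)^×| / |⟨8⟩| = 46 / 23 = 2.

2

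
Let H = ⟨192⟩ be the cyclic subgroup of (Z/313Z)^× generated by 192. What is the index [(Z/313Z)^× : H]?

4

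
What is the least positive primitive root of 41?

φ(41) = 41 − 1 = 40 = 2^3 · 5.
g is a primitive root iff g^(40/q) ≢ 1 (mod 41) for each prime q ∈ {2, 5}.
g = 2: 2^20 ≡ 1 — hits 1, so not a primitive root.
g = 3: 3^20 ≡ 40; 3^8 ≡ 1 — hits 1, so not a primitive root.
g = 4: 4^20 ≡ 1 — hits 1, so not a primitive root.
g = 5: 5^20 ≡ 1 — hits 1, so not a primitive root.
g = 6: 6^20 ≡ 40; 6^8 ≡ 10 — none is 1, so 6 is a primitive root.
Hence the least primitive root of 41 is 6.

6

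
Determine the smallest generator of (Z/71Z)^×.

7

φ(71) = 71 − 1 = 70 = 2 · 5 · 7.
Test candidates g = 2, 3, … against the prime factors q ∈ {2, 5, 7} of φ(71): g is a generator iff g^(70/q) ≢ 1 for every such q.
g = 2: 2^35 ≡ 1 — hits 1, so not a primitive root.
g = 3: 3^35 ≡ 1 — hits 1, so not a primitive root.
g = 4: 4^35 ≡ 1 — hits 1, so not a primitive root.
g = 5: 5^35 ≡ 1 — hits 1, so not a primitive root.
g = 6: 6^35 ≡ 1 — hits 1, so not a primitive root.
g = 7: 7^35 ≡ 70; 7^14 ≡ 54; 7^10 ≡ 45 — none is 1, so 7 is a primitive root.
So 7 is the smallest generator of (Z/71Z)^×.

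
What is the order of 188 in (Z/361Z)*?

171

Since 188 ∈ (Z/361Z)^×, its order divides φ(361) = φ(19^2) = 19·(19−1) = 342 = 2 · 3^2 · 19.
Divisors of 342: 1, 2, 3, 6, 9, 18, 19, 38, 57, 114, 171, 342.
Compute 188^d (mod 361) for the divisors d until we hit 1:
188^1 ≡ 188
188^2 ≡ 327
188^3 ≡ 106
188^6 ≡ 45
188^9 ≡ 77
188^18 ≡ 153
188^19 ≡ 245
188^38 ≡ 99
188^57 ≡ 68
188^114 ≡ 292
188^171 ≡ 1
So ord_361(188) = 171.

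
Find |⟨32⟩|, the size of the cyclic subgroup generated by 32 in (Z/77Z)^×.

6

ord(32) | φ(77) = φ(7·11) = (7−1)·(11−1) = 6·10 = 60 = 2^2 · 3 · 5.
Divisors of 60: 1, 2, 3, 4, 5, 6, 10, 12, 15, 20, 30, 60.
Test each divisor d:
32^1 ≡ 32
32^2 ≡ 23
32^3 ≡ 43
32^4 ≡ 67
32^5 ≡ 65
32^6 ≡ 1
So ord_77(32) = 6.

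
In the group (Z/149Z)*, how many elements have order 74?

36

φ(149) = 149 − 1 = 148 = 2^2 · 37.
(Z/149Z)^× is cyclic (|G| = 148); a cyclic group of order m has exactly φ(d) elements of each order d | m, and none otherwise.
74 = 2 · 37 divides 148, and φ(74) = 36.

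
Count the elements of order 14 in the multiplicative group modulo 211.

6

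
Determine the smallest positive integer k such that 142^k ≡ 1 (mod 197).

49

The order of 142 must divide φ(197) = 197 − 1 = 196 = 2^2 · 7^2.
Divisors of 196: 1, 2, 4, 7, 14, 28, 49, 98, 196.
Compute 142^d (mod 197) for the divisors d until we hit 1:
142^1 ≡ 142
142^2 ≡ 70
142^4 ≡ 172
142^7 ≡ 114
142^14 ≡ 191
142^28 ≡ 36
142^49 ≡ 1
Hence ord(142) = 49.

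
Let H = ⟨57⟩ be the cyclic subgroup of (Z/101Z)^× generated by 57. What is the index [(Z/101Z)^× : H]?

5

Since 57 ∈ (Z/101Z)^×, its order divides φ(101) = 101 − 1 = 100 = 2^2 · 5^2.
Divisors of 100: 1, 2, 4, 5, 10, 20, 25, 50, 100.
Compute 57^d (mod 101) for the divisors d until we hit 1:
57^1 ≡ 57
57^2 ≡ 17
57^4 ≡ 87
57^5 ≡ 10
57^10 ≡ 100
57^20 ≡ 1
The order of 57 is 20, so the subgroup it generates has 20 elements.
Index = |(Z/101Z)^×| / |⟨57⟩| = 100 / 20 = 5.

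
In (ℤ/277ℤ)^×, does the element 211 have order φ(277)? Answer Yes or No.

φ(277) = 277 − 1 = 276 = 2^2 · 3 · 23.
211 is a primitive root mod 277 iff 211^(φ(277)/q) ≢ 1 for every prime q | φ(277), i.e. q ∈ {2, 3, 23}.
211^138 ≡ 1 (mod 277)  [q = 2: ≡ 1 ✗]
211^92 ≡ 1 (mod 277)  [q = 3: ≡ 1 ✗]
211^12 ≡ 52 (mod 277)  [q = 23: ≢ 1 ✓]
211^138 ≡ 1 shows ord(211) | 138, strictly less than φ(277); not a primitive root.

No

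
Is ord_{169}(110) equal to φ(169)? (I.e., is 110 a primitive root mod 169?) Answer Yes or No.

Yes

φ(169) = φ(13^2) = 13·(13−1) = 156 = 2^2 · 3 · 13.
It suffices to check that the order of 110 is not a proper divisor of 156: compute 110^(156/q) for q ∈ {2, 3, 13}.
110^78 ≡ 168 (mod 169)  [q = 2: ≢ 1 ✓]
110^52 ≡ 22 (mod 169)  [q = 3: ≢ 1 ✓]
110^12 ≡ 14 (mod 169)  [q = 13: ≢ 1 ✓]
None equal 1, so ord_169(110) = 156: 110 is a primitive root.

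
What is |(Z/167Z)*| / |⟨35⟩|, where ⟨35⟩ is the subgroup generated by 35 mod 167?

ord(35) | φ(167) = 167 − 1 = 166 = 2 · 83.
Divisors of 166: 1, 2, 83, 166.
Compute 35^d (mod 167) for the divisors d until we hit 1:
35^1 ≡ 35
35^2 ≡ 56
35^83 ≡ 166
35^166 ≡ 1
Thus |⟨35⟩| = ord(35) = 166.
Index = |(Z/167Z)^×| / |⟨35⟩| = 166 / 166 = 1.

1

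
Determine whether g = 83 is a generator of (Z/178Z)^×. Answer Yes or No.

Yes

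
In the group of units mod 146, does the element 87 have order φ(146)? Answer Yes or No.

Yes

φ(146) = φ(2)·φ(73) = 1·72 = 72 = 2^3 · 3^2.
87 is a primitive root mod 146 iff 87^(φ(146)/q) ≢ 1 for every prime q | φ(146), i.e. q ∈ {2, 3}.
87^36 ≡ 145 (mod 146)  [q = 2: ≢ 1 ✓]
87^24 ≡ 137 (mod 146)  [q = 3: ≢ 1 ✓]
Every test exponent gives a nontrivial residue, hence 87 generates the full group.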